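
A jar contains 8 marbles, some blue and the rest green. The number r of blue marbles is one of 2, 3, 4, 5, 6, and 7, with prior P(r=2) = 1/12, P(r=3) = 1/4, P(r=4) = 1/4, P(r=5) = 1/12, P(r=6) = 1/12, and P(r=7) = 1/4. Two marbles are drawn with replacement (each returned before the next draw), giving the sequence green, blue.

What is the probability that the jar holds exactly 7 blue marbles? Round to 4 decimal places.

The likelihood of the observed sequence under each hypothesis: P(data | r = 2) = (6/8)(2/8) = 3/16; P(data | r = 3) = (5/8)(3/8) = 15/64; P(data | r = 4) = (4/8)(4/8) = 1/4; P(data | r = 5) = (3/8)(5/8) = 15/64; P(data | r = 6) = (2/8)(6/8) = 3/16; P(data | r = 7) = (1/8)(7/8) = 7/64.
The prior-weighted likelihoods are 1/12 · 3/16 = 1/64, 1/4 · 15/64 = 15/256, 1/4 · 1/4 = 1/16, 1/12 · 15/64 = 5/256, 1/12 · 3/16 = 1/64, 1/4 · 7/64 = 7/256; with total 51/256.
By Bayes' rule, P(r = 7 | data) = (7/256) / (51/256) = 7/51.

0.1373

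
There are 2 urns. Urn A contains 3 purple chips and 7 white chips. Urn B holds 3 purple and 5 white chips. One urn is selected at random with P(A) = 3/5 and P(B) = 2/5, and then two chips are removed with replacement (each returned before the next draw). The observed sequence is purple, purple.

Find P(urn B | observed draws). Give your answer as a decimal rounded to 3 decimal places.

0.510

The likelihood of the observed sequence under each hypothesis: P(data | urn A) = (3/10)(3/10) = 0.09; P(data | urn B) = (3/8)(3/8) = 0.14062.
Weighting by the prior gives 3/5 · 0.09 = 0.054, 2/5 · 0.14062 = 0.05625; summing to 0.11025.
Therefore the posterior P(urn B | data) = (0.05625) / (0.11025) = 0.5102.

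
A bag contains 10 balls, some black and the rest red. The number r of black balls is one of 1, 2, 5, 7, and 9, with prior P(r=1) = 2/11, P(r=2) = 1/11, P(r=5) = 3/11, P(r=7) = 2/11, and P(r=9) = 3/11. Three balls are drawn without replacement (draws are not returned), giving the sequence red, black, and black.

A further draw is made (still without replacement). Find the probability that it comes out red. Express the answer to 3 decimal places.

0.331

For each hypothesis, P(data | H) works out to: P(data | r = 1) = (9/10)(1/9)(0/8) = 0; P(data | r = 2) = (8/10)(2/9)(1/8) = 1/45; P(data | r = 5) = (5/10)(5/9)(4/8) = 5/36; P(data | r = 7) = (3/10)(7/9)(6/8) = 7/40; P(data | r = 9) = (1/10)(9/9)(8/8) = 1/10.
Weighting by the prior gives 2/11 · 0 = 0, 1/11 · 1/45 = 1/495, 3/11 · 5/36 = 5/132, 2/11 · 7/40 = 7/220, 3/11 · 1/10 = 3/110; summing to 49/495.
Dividing through by the total gives posterior P(r = 1 | data) = 0, P(r = 2 | data) = 1/49, P(r = 5 | data) = 75/196, P(r = 7 | data) = 9/28, P(r = 9 | data) = 27/98.
The predictive probability is P(red next | data) = (1)(1/49) + (4/7)(75/196) + (2/7)(9/28) + (0)(27/98) = 227/686.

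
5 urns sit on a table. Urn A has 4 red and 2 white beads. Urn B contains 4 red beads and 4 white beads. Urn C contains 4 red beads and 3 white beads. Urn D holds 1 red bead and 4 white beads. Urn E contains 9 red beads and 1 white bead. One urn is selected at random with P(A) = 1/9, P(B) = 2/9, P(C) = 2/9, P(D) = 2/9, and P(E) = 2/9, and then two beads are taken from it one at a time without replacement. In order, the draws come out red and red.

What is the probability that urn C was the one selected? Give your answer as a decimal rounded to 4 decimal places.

Compute the likelihood of the observed sequence for each case: P(data | urn A) = (4/6)(3/5) = 2/5; P(data | urn B) = (4/8)(3/7) = 3/14; P(data | urn C) = (4/7)(3/6) = 2/7; P(data | urn D) = (1/5)(0/4) = 0; P(data | urn E) = (9/10)(8/9) = 4/5.
Weighting by the prior gives 1/9 · 2/5 = 2/45, 2/9 · 3/14 = 1/21, 2/9 · 2/7 = 4/63, 2/9 · 0 = 0, 2/9 · 4/5 = 8/45; summing to 1/3.
By Bayes' rule, P(urn C | data) = (4/63) / (1/3) = 4/21.

0.1905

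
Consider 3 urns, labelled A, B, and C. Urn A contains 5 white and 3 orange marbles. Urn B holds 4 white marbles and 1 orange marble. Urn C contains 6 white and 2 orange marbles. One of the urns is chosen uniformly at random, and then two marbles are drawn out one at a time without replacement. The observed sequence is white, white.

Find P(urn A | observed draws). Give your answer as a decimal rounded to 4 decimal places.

0.2392

For each hypothesis, P(data | H) works out to: P(data | urn A) = (5/8)(4/7) = 5/14; P(data | urn B) = (4/5)(3/4) = 3/5; P(data | urn C) = (6/8)(5/7) = 15/28.
Weighting by the prior gives 1/3 · 5/14 = 5/42, 1/3 · 3/5 = 1/5, 1/3 · 15/28 = 5/28; summing to 209/420.
By Bayes' rule, P(urn A | data) = (5/42) / (209/420) = 50/209.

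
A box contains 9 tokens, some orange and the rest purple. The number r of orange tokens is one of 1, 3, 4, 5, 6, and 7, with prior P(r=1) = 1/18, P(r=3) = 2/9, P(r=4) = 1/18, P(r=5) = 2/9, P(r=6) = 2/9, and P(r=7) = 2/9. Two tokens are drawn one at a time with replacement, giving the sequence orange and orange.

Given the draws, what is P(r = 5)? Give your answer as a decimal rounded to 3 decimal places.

0.203

Compute the likelihood of the observed sequence for each case: P(data | r = 1) = (1/9)(1/9) = 0.012346; P(data | r = 3) = (3/9)(3/9) = 0.11111; P(data | r = 4) = (4/9)(4/9) = 0.19753; P(data | r = 5) = (5/9)(5/9) = 0.30864; P(data | r = 6) = (6/9)(6/9) = 0.44444; P(data | r = 7) = (7/9)(7/9) = 0.60494.
Multiplying each by its prior: 1/18 · 0.012346 = 0.00068587, 2/9 · 0.11111 = 0.024691, 1/18 · 0.19753 = 0.010974, 2/9 · 0.30864 = 0.068587, 2/9 · 0.44444 = 0.098765, 2/9 · 0.60494 = 0.13443; with total 0.33813.
Therefore the posterior P(r = 5 | data) = (0.068587) / (0.33813) = 0.20284.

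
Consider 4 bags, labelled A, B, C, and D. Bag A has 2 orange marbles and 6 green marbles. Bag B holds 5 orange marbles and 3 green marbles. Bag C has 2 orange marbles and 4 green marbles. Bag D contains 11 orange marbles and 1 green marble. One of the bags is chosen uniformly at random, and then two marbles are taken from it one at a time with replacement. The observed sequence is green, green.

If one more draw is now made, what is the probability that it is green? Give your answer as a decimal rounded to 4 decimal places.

0.6682

The likelihood of the observed sequence under each hypothesis: P(data | bag A) = (6/8)(6/8) = 0.5625; P(data | bag B) = (3/8)(3/8) = 0.14062; P(data | bag C) = (4/6)(4/6) = 0.44444; P(data | bag D) = (1/12)(1/12) = 0.0069444.
Weighting by the prior gives 1/4 · 0.5625 = 0.14062, 1/4 · 0.14062 = 0.035156, 1/4 · 0.44444 = 0.11111, 1/4 · 0.0069444 = 0.0017361; summing to 0.28863.
Normalising, the posterior is P(bag A | data) = 0.48722, P(bag B | data) = 0.1218, P(bag C | data) = 0.38496, P(bag D | data) = 0.006015.
So P(green next | data) = Σ P(green next | H) P(H | data) = (3/4)(0.48722) + (3/8)(0.1218) + (2/3)(0.38496) + (1/12)(0.006015) = 0.66823.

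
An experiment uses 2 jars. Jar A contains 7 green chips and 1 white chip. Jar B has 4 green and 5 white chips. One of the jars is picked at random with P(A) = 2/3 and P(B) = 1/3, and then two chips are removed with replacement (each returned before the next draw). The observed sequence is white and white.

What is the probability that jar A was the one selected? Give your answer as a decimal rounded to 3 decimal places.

Compute the likelihood of the observed sequence for each case: P(data | jar A) = (1/8)(1/8) = 0.015625; P(data | jar B) = (5/9)(5/9) = 0.30864.
Weighting by the prior gives 2/3 · 0.015625 = 0.010417, 1/3 · 0.30864 = 0.10288; these sum to 0.1133.
Hence P(jar A | data) = (0.010417) / (0.1133) = 0.091941.

0.092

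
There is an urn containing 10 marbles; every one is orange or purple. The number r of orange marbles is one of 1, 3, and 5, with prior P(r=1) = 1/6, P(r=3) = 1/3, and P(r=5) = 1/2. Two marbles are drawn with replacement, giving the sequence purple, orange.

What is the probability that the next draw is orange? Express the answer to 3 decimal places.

0.405

Under each hypothesis, the probability of the observed sequence is: P(data | r = 1) = (9/10)(1/10) = 9/100; P(data | r = 3) = (7/10)(3/10) = 21/100; P(data | r = 5) = (5/10)(5/10) = 1/4.
Weighting by the prior gives 1/6 · 9/100 = 3/200, 1/3 · 21/100 = 7/100, 1/2 · 1/4 = 1/8; with total 21/100.
Normalising, the posterior is P(r = 1 | data) = 1/14, P(r = 3 | data) = 1/3, P(r = 5 | data) = 25/42.
The predictive probability is P(orange next | data) = (1/10)(1/14) + (3/10)(1/3) + (1/2)(25/42) = 17/42.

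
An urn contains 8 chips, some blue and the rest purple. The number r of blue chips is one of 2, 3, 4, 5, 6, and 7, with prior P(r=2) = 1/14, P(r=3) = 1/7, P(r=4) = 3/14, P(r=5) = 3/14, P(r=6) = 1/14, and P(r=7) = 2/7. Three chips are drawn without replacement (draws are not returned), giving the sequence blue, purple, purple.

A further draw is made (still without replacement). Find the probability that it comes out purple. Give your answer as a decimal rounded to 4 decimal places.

Compute the likelihood of the observed sequence for each case: P(data | r = 2) = (2/8)(6/7)(5/6) = 5/28; P(data | r = 3) = (3/8)(5/7)(4/6) = 5/28; P(data | r = 4) = (4/8)(4/7)(3/6) = 1/7; P(data | r = 5) = (5/8)(3/7)(2/6) = 5/56; P(data | r = 6) = (6/8)(2/7)(1/6) = 1/28; P(data | r = 7) = (7/8)(1/7)(0/6) = 0.
Multiplying each by its prior: 1/14 · 5/28 = 5/392, 1/7 · 5/28 = 5/196, 3/14 · 1/7 = 3/98, 3/14 · 5/56 = 15/784, 1/14 · 1/28 = 1/392, 2/7 · 0 = 0; summing to 71/784.
The posterior is then P(r = 2 | data) = 10/71, P(r = 3 | data) = 20/71, P(r = 4 | data) = 24/71, P(r = 5 | data) = 15/71, P(r = 6 | data) = 2/71, P(r = 7 | data) = 0.
So P(purple next | data) = Σ P(purple next | H) P(H | data) = (4/5)(10/71) + (3/5)(20/71) + (2/5)(24/71) + (1/5)(15/71) + (0)(2/71) = 163/355.

0.4592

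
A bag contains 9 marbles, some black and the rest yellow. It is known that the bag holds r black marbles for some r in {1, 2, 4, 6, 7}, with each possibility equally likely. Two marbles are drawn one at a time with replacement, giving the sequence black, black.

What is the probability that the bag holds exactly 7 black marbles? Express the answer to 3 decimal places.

The likelihood of the observed sequence under each hypothesis: P(data | r = 1) = (1/9)(1/9) = 1/81; P(data | r = 2) = (2/9)(2/9) = 4/81; P(data | r = 4) = (4/9)(4/9) = 16/81; P(data | r = 6) = (6/9)(6/9) = 4/9; P(data | r = 7) = (7/9)(7/9) = 49/81.
The prior-weighted likelihoods are 1/5 · 1/81 = 1/405, 1/5 · 4/81 = 4/405, 1/5 · 16/81 = 16/405, 1/5 · 4/9 = 4/45, 1/5 · 49/81 = 49/405; these sum to 106/405.
Therefore the posterior P(r = 7 | data) = (49/405) / (106/405) = 49/106.

0.462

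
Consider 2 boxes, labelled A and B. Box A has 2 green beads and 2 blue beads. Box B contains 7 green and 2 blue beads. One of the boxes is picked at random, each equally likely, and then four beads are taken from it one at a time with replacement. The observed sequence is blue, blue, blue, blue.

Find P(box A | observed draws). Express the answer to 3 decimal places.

For each hypothesis, P(data | H) works out to: P(data | box A) = (2/4)(2/4)(2/4)(2/4) = 0.0625; P(data | box B) = (2/9)(2/9)(2/9)(2/9) = 0.0024387.
Multiplying each by its prior: 1/2 · 0.0625 = 0.03125, 1/2 · 0.0024387 = 0.0012193; these sum to 0.032469.
Therefore the posterior P(box A | data) = (0.03125) / (0.032469) = 0.96245.

0.962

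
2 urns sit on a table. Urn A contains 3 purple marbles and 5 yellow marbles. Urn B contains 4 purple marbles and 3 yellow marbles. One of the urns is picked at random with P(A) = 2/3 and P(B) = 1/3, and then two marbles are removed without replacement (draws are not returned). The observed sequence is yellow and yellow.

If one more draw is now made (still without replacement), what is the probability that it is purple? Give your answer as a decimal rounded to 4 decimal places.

For each hypothesis, P(data | H) works out to: P(data | urn A) = (5/8)(4/7) = 5/14; P(data | urn B) = (3/7)(2/6) = 1/7.
The prior-weighted likelihoods are 2/3 · 5/14 = 5/21, 1/3 · 1/7 = 1/21; with total 2/7.
The posterior is then P(urn A | data) = 5/6, P(urn B | data) = 1/6.
So P(purple next | data) = Σ P(purple next | H) P(H | data) = (1/2)(5/6) + (4/5)(1/6) = 11/20.

0.5500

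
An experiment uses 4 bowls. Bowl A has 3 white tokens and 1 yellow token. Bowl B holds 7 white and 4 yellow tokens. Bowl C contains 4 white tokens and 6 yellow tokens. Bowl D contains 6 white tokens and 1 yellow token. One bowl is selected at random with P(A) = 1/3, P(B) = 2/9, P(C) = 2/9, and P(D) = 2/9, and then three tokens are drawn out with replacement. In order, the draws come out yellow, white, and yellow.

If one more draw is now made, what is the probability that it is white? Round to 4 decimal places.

0.5661

Under each hypothesis, the probability of the observed sequence is: P(data | bowl A) = (1/4)(3/4)(1/4) = 0.046875; P(data | bowl B) = (4/11)(7/11)(4/11) = 0.084147; P(data | bowl C) = (6/10)(4/10)(6/10) = 0.144; P(data | bowl D) = (1/7)(6/7)(1/7) = 0.017493.
The prior-weighted likelihoods are 1/3 · 0.046875 = 0.015625, 2/9 · 0.084147 = 0.018699, 2/9 · 0.144 = 0.032, 2/9 · 0.017493 = 0.0038873; summing to 0.070212.
Normalising, the posterior is P(bowl A | data) = 0.22254, P(bowl B | data) = 0.26633, P(bowl C | data) = 0.45576, P(bowl D | data) = 0.055365.
So P(white next | data) = Σ P(white next | H) P(H | data) = (3/4)(0.22254) + (7/11)(0.26633) + (2/5)(0.45576) + (6/7)(0.055365) = 0.56615.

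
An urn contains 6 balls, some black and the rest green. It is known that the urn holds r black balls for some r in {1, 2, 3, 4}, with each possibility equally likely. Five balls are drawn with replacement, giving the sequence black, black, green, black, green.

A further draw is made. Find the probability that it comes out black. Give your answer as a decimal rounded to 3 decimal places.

Compute the likelihood of the observed sequence for each case: P(data | r = 1) = (1/6)(1/6)(5/6)(1/6)(5/6) = 0.003215; P(data | r = 2) = (2/6)(2/6)(4/6)(2/6)(4/6) = 0.016461; P(data | r = 3) = (3/6)(3/6)(3/6)(3/6)(3/6) = 0.03125; P(data | r = 4) = (4/6)(4/6)(2/6)(4/6)(2/6) = 0.032922.
Multiplying each by its prior: 1/4 · 0.003215 = 0.00080376, 1/4 · 0.016461 = 0.0041152, 1/4 · 0.03125 = 0.0078125, 1/4 · 0.032922 = 0.0082305; these sum to 0.020962.
The posterior is then P(r = 1 | data) = 0.038344, P(r = 2 | data) = 0.19632, P(r = 3 | data) = 0.3727, P(r = 4 | data) = 0.39264.
So P(black next | data) = Σ P(black next | H) P(H | data) = (1/6)(0.038344) + (1/3)(0.19632) + (1/2)(0.3727) + (2/3)(0.39264) = 0.51994.

0.520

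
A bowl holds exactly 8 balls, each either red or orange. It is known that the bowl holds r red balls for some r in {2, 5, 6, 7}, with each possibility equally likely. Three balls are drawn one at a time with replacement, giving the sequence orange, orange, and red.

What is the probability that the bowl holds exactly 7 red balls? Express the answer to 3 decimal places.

0.047

Compute the likelihood of the observed sequence for each case: P(data | r = 2) = (6/8)(6/8)(2/8) = 0.14062; P(data | r = 5) = (3/8)(3/8)(5/8) = 0.087891; P(data | r = 6) = (2/8)(2/8)(6/8) = 0.046875; P(data | r = 7) = (1/8)(1/8)(7/8) = 0.013672.
Multiplying each by its prior: 1/4 · 0.14062 = 0.035156, 1/4 · 0.087891 = 0.021973, 1/4 · 0.046875 = 0.011719, 1/4 · 0.013672 = 0.003418; summing to 0.072266.
Hence P(r = 7 | data) = (0.003418) / (0.072266) = 0.047297.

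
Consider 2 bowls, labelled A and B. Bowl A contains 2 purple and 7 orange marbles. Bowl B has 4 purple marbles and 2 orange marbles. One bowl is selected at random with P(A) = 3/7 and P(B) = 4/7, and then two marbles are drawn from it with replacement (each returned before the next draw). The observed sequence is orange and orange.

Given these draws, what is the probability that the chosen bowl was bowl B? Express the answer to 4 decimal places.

The likelihood of the observed sequence under each hypothesis: P(data | bowl A) = (7/9)(7/9) = 49/81; P(data | bowl B) = (2/6)(2/6) = 1/9.
The prior-weighted likelihoods are 3/7 · 49/81 = 7/27, 4/7 · 1/9 = 4/63; with total 61/189.
So P(bowl B | data) = (4/63) / (61/189) = 12/61.

0.1967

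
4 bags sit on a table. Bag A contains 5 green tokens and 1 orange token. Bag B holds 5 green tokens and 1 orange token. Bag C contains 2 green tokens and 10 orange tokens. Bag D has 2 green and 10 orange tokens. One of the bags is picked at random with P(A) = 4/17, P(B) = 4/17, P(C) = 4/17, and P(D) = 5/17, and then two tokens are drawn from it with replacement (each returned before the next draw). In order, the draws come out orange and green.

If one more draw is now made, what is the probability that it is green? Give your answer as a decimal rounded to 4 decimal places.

For each hypothesis, P(data | H) works out to: P(data | bag A) = (1/6)(5/6) = 5/36; P(data | bag B) = (1/6)(5/6) = 5/36; P(data | bag C) = (10/12)(2/12) = 5/36; P(data | bag D) = (10/12)(2/12) = 5/36.
Multiplying each by its prior: 4/17 · 5/36 = 5/153, 4/17 · 5/36 = 5/153, 4/17 · 5/36 = 5/153, 5/17 · 5/36 = 25/612; with total 5/36.
Dividing through by the total gives posterior P(bag A | data) = 4/17, P(bag B | data) = 4/17, P(bag C | data) = 4/17, P(bag D | data) = 5/17.
Averaging over the posterior, P(green next | data) = (5/6)(4/17) + (5/6)(4/17) + (1/6)(4/17) + (1/6)(5/17) = 49/102.

0.4804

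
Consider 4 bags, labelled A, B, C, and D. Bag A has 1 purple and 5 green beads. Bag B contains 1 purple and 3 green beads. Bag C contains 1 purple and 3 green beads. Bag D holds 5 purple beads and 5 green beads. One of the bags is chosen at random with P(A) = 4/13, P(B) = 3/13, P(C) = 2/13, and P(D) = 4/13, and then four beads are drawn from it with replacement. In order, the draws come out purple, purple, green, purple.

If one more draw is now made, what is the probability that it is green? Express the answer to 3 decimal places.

Compute the likelihood of the observed sequence for each case: P(data | bag A) = (1/6)(1/6)(5/6)(1/6) = 0.003858; P(data | bag B) = (1/4)(1/4)(3/4)(1/4) = 0.011719; P(data | bag C) = (1/4)(1/4)(3/4)(1/4) = 0.011719; P(data | bag D) = (5/10)(5/10)(5/10)(5/10) = 0.0625.
The prior-weighted likelihoods are 4/13 · 0.003858 = 0.0011871, 3/13 · 0.011719 = 0.0027043, 2/13 · 0.011719 = 0.0018029, 4/13 · 0.0625 = 0.019231; these sum to 0.024925.
The posterior is then P(bag A | data) = 0.047626, P(bag B | data) = 0.1085, P(bag C | data) = 0.072332, P(bag D | data) = 0.77154.
The predictive probability is P(green next | data) = (5/6)(0.047626) + (3/4)(0.1085) + (3/4)(0.072332) + (1/2)(0.77154) = 0.56108.

0.561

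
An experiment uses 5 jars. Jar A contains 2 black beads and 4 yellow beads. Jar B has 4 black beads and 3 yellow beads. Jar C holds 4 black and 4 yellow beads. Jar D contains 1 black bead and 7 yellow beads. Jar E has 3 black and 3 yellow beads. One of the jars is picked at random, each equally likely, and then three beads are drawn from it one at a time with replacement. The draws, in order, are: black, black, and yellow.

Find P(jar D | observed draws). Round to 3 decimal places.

For each hypothesis, P(data | H) works out to: P(data | jar A) = (2/6)(2/6)(4/6) = 0.074074; P(data | jar B) = (4/7)(4/7)(3/7) = 0.13994; P(data | jar C) = (4/8)(4/8)(4/8) = 0.125; P(data | jar D) = (1/8)(1/8)(7/8) = 0.013672; P(data | jar E) = (3/6)(3/6)(3/6) = 0.125.
The prior-weighted likelihoods are 1/5 · 0.074074 = 0.014815, 1/5 · 0.13994 = 0.027988, 1/5 · 0.125 = 0.025, 1/5 · 0.013672 = 0.0027344, 1/5 · 0.125 = 0.025; summing to 0.095538.
By Bayes' rule, P(jar D | data) = (0.0027344) / (0.095538) = 0.028621.

0.029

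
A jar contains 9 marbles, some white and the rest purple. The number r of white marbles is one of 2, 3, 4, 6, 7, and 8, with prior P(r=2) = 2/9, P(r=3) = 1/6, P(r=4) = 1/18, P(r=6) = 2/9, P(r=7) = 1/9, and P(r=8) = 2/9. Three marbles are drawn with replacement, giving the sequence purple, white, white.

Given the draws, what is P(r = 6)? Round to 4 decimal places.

0.3489

The likelihood of the observed sequence under each hypothesis: P(data | r = 2) = (7/9)(2/9)(2/9) = 0.038409; P(data | r = 3) = (6/9)(3/9)(3/9) = 0.074074; P(data | r = 4) = (5/9)(4/9)(4/9) = 0.10974; P(data | r = 6) = (3/9)(6/9)(6/9) = 0.14815; P(data | r = 7) = (2/9)(7/9)(7/9) = 0.13443; P(data | r = 8) = (1/9)(8/9)(8/9) = 0.087791.
The prior-weighted likelihoods are 2/9 · 0.038409 = 0.0085353, 1/6 · 0.074074 = 0.012346, 1/18 · 0.10974 = 0.0060966, 2/9 · 0.14815 = 0.032922, 1/9 · 0.13443 = 0.014937, 2/9 · 0.087791 = 0.019509; with total 0.094345.
Therefore the posterior P(r = 6 | data) = (0.032922) / (0.094345) = 0.34895.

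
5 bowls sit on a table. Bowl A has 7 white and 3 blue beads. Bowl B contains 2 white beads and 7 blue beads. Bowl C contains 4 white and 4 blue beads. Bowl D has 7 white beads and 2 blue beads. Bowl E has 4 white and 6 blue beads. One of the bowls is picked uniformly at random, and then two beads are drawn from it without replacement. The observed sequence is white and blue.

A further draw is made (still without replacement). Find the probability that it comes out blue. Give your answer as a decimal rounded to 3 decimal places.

The likelihood of the observed sequence under each hypothesis: P(data | bowl A) = (7/10)(3/9) = 7/30; P(data | bowl B) = (2/9)(7/8) = 7/36; P(data | bowl C) = (4/8)(4/7) = 2/7; P(data | bowl D) = (7/9)(2/8) = 7/36; P(data | bowl E) = (4/10)(6/9) = 4/15.
Multiplying each by its prior: 1/5 · 7/30 = 7/150, 1/5 · 7/36 = 7/180, 1/5 · 2/7 = 2/35, 1/5 · 7/36 = 7/180, 1/5 · 4/15 = 4/75; these sum to 74/315.
Normalising, the posterior is P(bowl A | data) = 0.19865, P(bowl B | data) = 0.16554, P(bowl C | data) = 0.24324, P(bowl D | data) = 0.16554, P(bowl E | data) = 0.22703.
The predictive probability is P(blue next | data) = (1/4)(0.19865) + (6/7)(0.16554) + (1/2)(0.24324) + (1/7)(0.16554) + (5/8)(0.22703) = 0.47872.

0.479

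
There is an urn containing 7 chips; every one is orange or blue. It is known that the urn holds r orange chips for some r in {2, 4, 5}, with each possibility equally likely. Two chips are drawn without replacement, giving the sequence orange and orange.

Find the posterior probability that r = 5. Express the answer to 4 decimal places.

The likelihood of the observed sequence under each hypothesis: P(data | r = 2) = (2/7)(1/6) = 1/21; P(data | r = 4) = (4/7)(3/6) = 2/7; P(data | r = 5) = (5/7)(4/6) = 10/21.
The prior-weighted likelihoods are 1/3 · 1/21 = 1/63, 1/3 · 2/7 = 2/21, 1/3 · 10/21 = 10/63; these sum to 17/63.
Therefore the posterior P(r = 5 | data) = (10/63) / (17/63) = 10/17.

0.5882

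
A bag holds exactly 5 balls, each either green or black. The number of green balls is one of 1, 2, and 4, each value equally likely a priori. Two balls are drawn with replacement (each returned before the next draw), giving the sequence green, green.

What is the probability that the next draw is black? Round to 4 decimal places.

0.3048

Under each hypothesis, the probability of the observed sequence is: P(data | r = 1) = (1/5)(1/5) = 1/25; P(data | r = 2) = (2/5)(2/5) = 4/25; P(data | r = 4) = (4/5)(4/5) = 16/25.
Weighting by the prior gives 1/3 · 1/25 = 1/75, 1/3 · 4/25 = 4/75, 1/3 · 16/25 = 16/75; these sum to 7/25.
Normalising, the posterior is P(r = 1 | data) = 1/21, P(r = 2 | data) = 4/21, P(r = 4 | data) = 16/21.
The predictive probability is P(black next | data) = (4/5)(1/21) + (3/5)(4/21) + (1/5)(16/21) = 32/105.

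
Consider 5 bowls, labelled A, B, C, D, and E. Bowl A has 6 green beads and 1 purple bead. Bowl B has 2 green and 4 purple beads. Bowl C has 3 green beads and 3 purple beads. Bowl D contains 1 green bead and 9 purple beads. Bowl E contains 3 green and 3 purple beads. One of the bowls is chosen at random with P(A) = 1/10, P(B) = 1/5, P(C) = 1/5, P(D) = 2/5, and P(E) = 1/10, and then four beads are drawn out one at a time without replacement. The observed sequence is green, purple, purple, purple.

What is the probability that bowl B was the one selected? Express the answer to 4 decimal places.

0.3265

Under each hypothesis, the probability of the observed sequence is: P(data | bowl A) = (6/7)(1/6)(0/5) = 0; P(data | bowl B) = (2/6)(4/5)(3/4)(2/3) = 2/15; P(data | bowl C) = (3/6)(3/5)(2/4)(1/3) = 1/20; P(data | bowl D) = (1/10)(9/9)(8/8)(7/7) = 1/10; P(data | bowl E) = (3/6)(3/5)(2/4)(1/3) = 1/20.
Weighting by the prior gives 1/10 · 0 = 0, 1/5 · 2/15 = 2/75, 1/5 · 1/20 = 1/100, 2/5 · 1/10 = 1/25, 1/10 · 1/20 = 1/200; summing to 49/600.
Therefore the posterior P(bowl B | data) = (2/75) / (49/600) = 16/49.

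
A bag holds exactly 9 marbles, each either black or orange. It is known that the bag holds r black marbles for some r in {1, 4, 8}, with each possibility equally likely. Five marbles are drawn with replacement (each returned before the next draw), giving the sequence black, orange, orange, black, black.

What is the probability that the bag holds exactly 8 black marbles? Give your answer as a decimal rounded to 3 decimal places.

Under each hypothesis, the probability of the observed sequence is: P(data | r = 1) = (1/9)(8/9)(8/9)(1/9)(1/9) = 0.0010838; P(data | r = 4) = (4/9)(5/9)(5/9)(4/9)(4/9) = 0.027096; P(data | r = 8) = (8/9)(1/9)(1/9)(8/9)(8/9) = 0.0086708.
Weighting by the prior gives 1/3 · 0.0010838 = 0.00036128, 1/3 · 0.027096 = 0.009032, 1/3 · 0.0086708 = 0.0028903; with total 0.012284.
Hence P(r = 8 | data) = (0.0028903) / (0.012284) = 0.23529.

0.235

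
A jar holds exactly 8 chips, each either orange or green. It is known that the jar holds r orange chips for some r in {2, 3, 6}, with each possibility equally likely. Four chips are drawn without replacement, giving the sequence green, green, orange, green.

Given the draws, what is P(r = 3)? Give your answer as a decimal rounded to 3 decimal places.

The likelihood of the observed sequence under each hypothesis: P(data | r = 2) = (6/8)(5/7)(2/6)(4/5) = 1/7; P(data | r = 3) = (5/8)(4/7)(3/6)(3/5) = 3/28; P(data | r = 6) = (2/8)(1/7)(6/6)(0/5) = 0.
Weighting by the prior gives 1/3 · 1/7 = 1/21, 1/3 · 3/28 = 1/28, 1/3 · 0 = 0; with total 1/12.
By Bayes' rule, P(r = 3 | data) = (1/28) / (1/12) = 3/7.

0.429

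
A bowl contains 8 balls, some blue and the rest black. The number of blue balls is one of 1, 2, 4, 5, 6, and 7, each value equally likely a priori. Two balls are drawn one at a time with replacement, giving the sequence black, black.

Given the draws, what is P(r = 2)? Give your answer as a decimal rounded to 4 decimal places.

Under each hypothesis, the probability of the observed sequence is: P(data | r = 1) = (7/8)(7/8) = 49/64; P(data | r = 2) = (6/8)(6/8) = 9/16; P(data | r = 4) = (4/8)(4/8) = 1/4; P(data | r = 5) = (3/8)(3/8) = 9/64; P(data | r = 6) = (2/8)(2/8) = 1/16; P(data | r = 7) = (1/8)(1/8) = 1/64.
The prior-weighted likelihoods are 1/6 · 49/64 = 49/384, 1/6 · 9/16 = 3/32, 1/6 · 1/4 = 1/24, 1/6 · 9/64 = 3/128, 1/6 · 1/16 = 1/96, 1/6 · 1/64 = 1/384; with total 115/384.
Hence P(r = 2 | data) = (3/32) / (115/384) = 36/115.

0.3130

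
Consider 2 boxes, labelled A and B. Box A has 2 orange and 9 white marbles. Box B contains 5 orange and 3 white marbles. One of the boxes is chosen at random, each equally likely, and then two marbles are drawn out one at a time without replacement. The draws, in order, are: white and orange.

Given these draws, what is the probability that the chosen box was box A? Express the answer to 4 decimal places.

0.3792

The likelihood of the observed sequence under each hypothesis: P(data | box A) = (9/11)(2/10) = 0.16364; P(data | box B) = (3/8)(5/7) = 0.26786.
Multiplying each by its prior: 1/2 · 0.16364 = 0.081818, 1/2 · 0.26786 = 0.13393; summing to 0.21575.
Hence P(box A | data) = (0.081818) / (0.21575) = 0.37923.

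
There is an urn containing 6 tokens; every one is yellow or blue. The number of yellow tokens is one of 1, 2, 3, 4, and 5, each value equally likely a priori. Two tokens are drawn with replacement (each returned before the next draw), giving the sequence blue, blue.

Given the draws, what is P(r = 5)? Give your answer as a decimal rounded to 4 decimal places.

Compute the likelihood of the observed sequence for each case: P(data | r = 1) = (5/6)(5/6) = 25/36; P(data | r = 2) = (4/6)(4/6) = 4/9; P(data | r = 3) = (3/6)(3/6) = 1/4; P(data | r = 4) = (2/6)(2/6) = 1/9; P(data | r = 5) = (1/6)(1/6) = 1/36.
Weighting by the prior gives 1/5 · 25/36 = 5/36, 1/5 · 4/9 = 4/45, 1/5 · 1/4 = 1/20, 1/5 · 1/9 = 1/45, 1/5 · 1/36 = 1/180; these sum to 11/36.
By Bayes' rule, P(r = 5 | data) = (1/180) / (11/36) = 1/55.

0.0182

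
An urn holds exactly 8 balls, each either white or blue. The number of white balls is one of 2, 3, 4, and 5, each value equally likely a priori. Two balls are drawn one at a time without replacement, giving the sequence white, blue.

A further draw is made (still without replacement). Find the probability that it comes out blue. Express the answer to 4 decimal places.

0.5690

The likelihood of the observed sequence under each hypothesis: P(data | r = 2) = (2/8)(6/7) = 3/14; P(data | r = 3) = (3/8)(5/7) = 15/56; P(data | r = 4) = (4/8)(4/7) = 2/7; P(data | r = 5) = (5/8)(3/7) = 15/56.
The prior-weighted likelihoods are 1/4 · 3/14 = 3/56, 1/4 · 15/56 = 15/224, 1/4 · 2/7 = 1/14, 1/4 · 15/56 = 15/224; these sum to 29/112.
Dividing through by the total gives posterior P(r = 2 | data) = 6/29, P(r = 3 | data) = 15/58, P(r = 4 | data) = 8/29, P(r = 5 | data) = 15/58.
So P(blue next | data) = Σ P(blue next | H) P(H | data) = (5/6)(6/29) + (2/3)(15/58) + (1/2)(8/29) + (1/3)(15/58) = 33/58.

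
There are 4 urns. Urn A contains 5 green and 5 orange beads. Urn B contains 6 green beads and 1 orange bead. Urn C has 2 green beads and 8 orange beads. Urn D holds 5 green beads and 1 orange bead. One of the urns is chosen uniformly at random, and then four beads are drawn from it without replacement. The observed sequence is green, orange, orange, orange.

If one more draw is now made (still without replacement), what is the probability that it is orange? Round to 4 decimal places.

0.6790

For each hypothesis, P(data | H) works out to: P(data | urn A) = (5/10)(5/9)(4/8)(3/7) = 5/84; P(data | urn B) = (6/7)(1/6)(0/5) = 0; P(data | urn C) = (2/10)(8/9)(7/8)(6/7) = 2/15; P(data | urn D) = (5/6)(1/5)(0/4) = 0.
The prior-weighted likelihoods are 1/4 · 5/84 = 5/336, 1/4 · 0 = 0, 1/4 · 2/15 = 1/30, 1/4 · 0 = 0; with total 27/560.
Normalising, the posterior is P(urn A | data) = 25/81, P(urn B | data) = 0, P(urn C | data) = 56/81, P(urn D | data) = 0.
So P(orange next | data) = Σ P(orange next | H) P(H | data) = (1/3)(25/81) + (5/6)(56/81) = 55/81.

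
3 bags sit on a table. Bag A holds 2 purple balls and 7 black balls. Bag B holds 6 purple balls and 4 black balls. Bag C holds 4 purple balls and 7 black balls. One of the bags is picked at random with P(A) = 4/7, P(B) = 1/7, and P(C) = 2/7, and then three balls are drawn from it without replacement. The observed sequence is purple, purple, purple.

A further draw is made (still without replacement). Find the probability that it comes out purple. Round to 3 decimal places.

0.360

For each hypothesis, P(data | H) works out to: P(data | bag A) = (2/9)(1/8)(0/7) = 0; P(data | bag B) = (6/10)(5/9)(4/8) = 0.16667; P(data | bag C) = (4/11)(3/10)(2/9) = 0.024242.
The prior-weighted likelihoods are 4/7 · 0 = 0, 1/7 · 0.16667 = 0.02381, 2/7 · 0.024242 = 0.0069264; these sum to 0.030736.
Normalising, the posterior is P(bag A | data) = 0, P(bag B | data) = 0.77465, P(bag C | data) = 0.22535.
Averaging over the posterior, P(purple next | data) = (3/7)(0.77465) + (1/8)(0.22535) = 0.36016.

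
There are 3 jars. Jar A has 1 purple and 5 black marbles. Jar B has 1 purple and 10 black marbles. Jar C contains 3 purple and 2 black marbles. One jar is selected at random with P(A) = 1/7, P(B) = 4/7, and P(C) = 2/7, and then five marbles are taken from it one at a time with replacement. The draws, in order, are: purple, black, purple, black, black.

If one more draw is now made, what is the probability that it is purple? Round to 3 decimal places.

0.375

Under each hypothesis, the probability of the observed sequence is: P(data | jar A) = (1/6)(5/6)(1/6)(5/6)(5/6) = 0.016075; P(data | jar B) = (1/11)(10/11)(1/11)(10/11)(10/11) = 0.0062092; P(data | jar C) = (3/5)(2/5)(3/5)(2/5)(2/5) = 0.02304.
Weighting by the prior gives 1/7 · 0.016075 = 0.0022964, 4/7 · 0.0062092 = 0.0035481, 2/7 · 0.02304 = 0.0065829; with total 0.012427.
The posterior is then P(jar A | data) = 0.18479, P(jar B | data) = 0.28551, P(jar C | data) = 0.5297.
The predictive probability is P(purple next | data) = (1/6)(0.18479) + (1/11)(0.28551) + (3/5)(0.5297) = 0.37458.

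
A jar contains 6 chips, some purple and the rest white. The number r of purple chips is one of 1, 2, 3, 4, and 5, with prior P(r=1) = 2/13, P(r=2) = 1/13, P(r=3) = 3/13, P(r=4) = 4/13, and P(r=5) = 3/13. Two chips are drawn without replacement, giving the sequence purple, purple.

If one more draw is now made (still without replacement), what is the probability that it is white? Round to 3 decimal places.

0.426

Compute the likelihood of the observed sequence for each case: P(data | r = 1) = (1/6)(0/5) = 0; P(data | r = 2) = (2/6)(1/5) = 1/15; P(data | r = 3) = (3/6)(2/5) = 1/5; P(data | r = 4) = (4/6)(3/5) = 2/5; P(data | r = 5) = (5/6)(4/5) = 2/3.
Multiplying each by its prior: 2/13 · 0 = 0, 1/13 · 1/15 = 1/195, 3/13 · 1/5 = 3/65, 4/13 · 2/5 = 8/65, 3/13 · 2/3 = 2/13; these sum to 64/195.
The posterior is then P(r = 1 | data) = 0, P(r = 2 | data) = 1/64, P(r = 3 | data) = 9/64, P(r = 4 | data) = 3/8, P(r = 5 | data) = 15/32.
So P(white next | data) = Σ P(white next | H) P(H | data) = (1)(1/64) + (3/4)(9/64) + (1/2)(3/8) + (1/4)(15/32) = 109/256.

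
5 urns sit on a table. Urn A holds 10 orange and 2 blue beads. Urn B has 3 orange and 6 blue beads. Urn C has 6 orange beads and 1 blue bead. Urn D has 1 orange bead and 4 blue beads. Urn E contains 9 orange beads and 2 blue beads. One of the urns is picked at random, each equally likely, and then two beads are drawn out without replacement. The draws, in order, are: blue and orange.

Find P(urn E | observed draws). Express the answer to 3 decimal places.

Compute the likelihood of the observed sequence for each case: P(data | urn A) = (2/12)(10/11) = 0.15152; P(data | urn B) = (6/9)(3/8) = 0.25; P(data | urn C) = (1/7)(6/6) = 0.14286; P(data | urn D) = (4/5)(1/4) = 0.2; P(data | urn E) = (2/11)(9/10) = 0.16364.
Weighting by the prior gives 1/5 · 0.15152 = 0.030303, 1/5 · 0.25 = 0.05, 1/5 · 0.14286 = 0.028571, 1/5 · 0.2 = 0.04, 1/5 · 0.16364 = 0.032727; with total 0.1816.
So P(urn E | data) = (0.032727) / (0.1816) = 0.18021.

0.180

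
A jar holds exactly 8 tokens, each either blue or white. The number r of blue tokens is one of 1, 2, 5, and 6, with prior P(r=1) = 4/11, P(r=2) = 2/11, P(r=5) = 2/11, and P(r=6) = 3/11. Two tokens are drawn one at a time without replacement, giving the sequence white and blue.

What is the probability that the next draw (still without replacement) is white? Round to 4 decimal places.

Under each hypothesis, the probability of the observed sequence is: P(data | r = 1) = (7/8)(1/7) = 1/8; P(data | r = 2) = (6/8)(2/7) = 3/14; P(data | r = 5) = (3/8)(5/7) = 15/56; P(data | r = 6) = (2/8)(6/7) = 3/14.
Weighting by the prior gives 4/11 · 1/8 = 1/22, 2/11 · 3/14 = 3/77, 2/11 · 15/56 = 15/308, 3/11 · 3/14 = 9/154; summing to 59/308.
The posterior is then P(r = 1 | data) = 14/59, P(r = 2 | data) = 12/59, P(r = 5 | data) = 15/59, P(r = 6 | data) = 18/59.
So P(white next | data) = Σ P(white next | H) P(H | data) = (1)(14/59) + (5/6)(12/59) + (1/3)(15/59) + (1/6)(18/59) = 32/59.

0.5424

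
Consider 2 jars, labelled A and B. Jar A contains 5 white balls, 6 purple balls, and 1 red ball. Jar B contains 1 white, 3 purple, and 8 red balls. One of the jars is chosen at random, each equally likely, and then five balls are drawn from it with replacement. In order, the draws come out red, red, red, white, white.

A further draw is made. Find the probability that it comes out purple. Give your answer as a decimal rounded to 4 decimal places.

The likelihood of the observed sequence under each hypothesis: P(data | jar A) = (1/12)(1/12)(1/12)(5/12)(5/12) = 0.00010047; P(data | jar B) = (8/12)(8/12)(8/12)(1/12)(1/12) = 0.0020576.
Multiplying each by its prior: 1/2 · 0.00010047 = 5.0235e-05, 1/2 · 0.0020576 = 0.0010288; summing to 0.001079.
Normalising, the posterior is P(jar A | data) = 0.046555, P(jar B | data) = 0.95345.
The predictive probability is P(purple next | data) = (1/2)(0.046555) + (1/4)(0.95345) = 0.26164.

0.2616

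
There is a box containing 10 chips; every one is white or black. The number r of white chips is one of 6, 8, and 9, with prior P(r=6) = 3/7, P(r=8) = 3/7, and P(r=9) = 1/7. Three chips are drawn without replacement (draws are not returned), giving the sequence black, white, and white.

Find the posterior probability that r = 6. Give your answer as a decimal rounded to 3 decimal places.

0.469

Compute the likelihood of the observed sequence for each case: P(data | r = 6) = (4/10)(6/9)(5/8) = 1/6; P(data | r = 8) = (2/10)(8/9)(7/8) = 7/45; P(data | r = 9) = (1/10)(9/9)(8/8) = 1/10.
Weighting by the prior gives 3/7 · 1/6 = 1/14, 3/7 · 7/45 = 1/15, 1/7 · 1/10 = 1/70; with total 16/105.
Hence P(r = 6 | data) = (1/14) / (16/105) = 15/32.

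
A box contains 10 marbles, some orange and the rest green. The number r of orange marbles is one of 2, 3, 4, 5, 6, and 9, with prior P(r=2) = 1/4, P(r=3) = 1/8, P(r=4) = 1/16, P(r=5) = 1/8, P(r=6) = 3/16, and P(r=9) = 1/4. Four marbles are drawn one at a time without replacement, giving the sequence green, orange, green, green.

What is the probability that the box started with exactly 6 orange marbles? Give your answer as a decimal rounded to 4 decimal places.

The likelihood of the observed sequence under each hypothesis: P(data | r = 2) = (8/10)(2/9)(7/8)(6/7) = 2/15; P(data | r = 3) = (7/10)(3/9)(6/8)(5/7) = 1/8; P(data | r = 4) = (6/10)(4/9)(5/8)(4/7) = 2/21; P(data | r = 5) = (5/10)(5/9)(4/8)(3/7) = 5/84; P(data | r = 6) = (4/10)(6/9)(3/8)(2/7) = 1/35; P(data | r = 9) = (1/10)(9/9)(0/8) = 0.
Weighting by the prior gives 1/4 · 2/15 = 1/30, 1/8 · 1/8 = 1/64, 1/16 · 2/21 = 1/168, 1/8 · 5/84 = 5/672, 3/16 · 1/35 = 3/560, 1/4 · 0 = 0; with total 13/192.
So P(r = 6 | data) = (3/560) / (13/192) = 36/455.

0.0791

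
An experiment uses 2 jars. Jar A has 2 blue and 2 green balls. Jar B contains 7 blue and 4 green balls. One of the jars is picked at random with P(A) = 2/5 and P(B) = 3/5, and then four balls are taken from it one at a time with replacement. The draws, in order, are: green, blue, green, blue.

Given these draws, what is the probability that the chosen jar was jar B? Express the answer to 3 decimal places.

Under each hypothesis, the probability of the observed sequence is: P(data | jar A) = (2/4)(2/4)(2/4)(2/4) = 0.0625; P(data | jar B) = (4/11)(7/11)(4/11)(7/11) = 0.053548.
Multiplying each by its prior: 2/5 · 0.0625 = 0.025, 3/5 · 0.053548 = 0.032129; summing to 0.057129.
Therefore the posterior P(jar B | data) = (0.032129) / (0.057129) = 0.56239.

0.562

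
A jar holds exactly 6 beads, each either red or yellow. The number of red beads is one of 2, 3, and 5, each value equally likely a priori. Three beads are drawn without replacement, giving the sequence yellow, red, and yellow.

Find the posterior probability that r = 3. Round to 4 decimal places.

Compute the likelihood of the observed sequence for each case: P(data | r = 2) = (4/6)(2/5)(3/4) = 1/5; P(data | r = 3) = (3/6)(3/5)(2/4) = 3/20; P(data | r = 5) = (1/6)(5/5)(0/4) = 0.
Weighting by the prior gives 1/3 · 1/5 = 1/15, 1/3 · 3/20 = 1/20, 1/3 · 0 = 0; these sum to 7/60.
Therefore the posterior P(r = 3 | data) = (1/20) / (7/60) = 3/7.

0.4286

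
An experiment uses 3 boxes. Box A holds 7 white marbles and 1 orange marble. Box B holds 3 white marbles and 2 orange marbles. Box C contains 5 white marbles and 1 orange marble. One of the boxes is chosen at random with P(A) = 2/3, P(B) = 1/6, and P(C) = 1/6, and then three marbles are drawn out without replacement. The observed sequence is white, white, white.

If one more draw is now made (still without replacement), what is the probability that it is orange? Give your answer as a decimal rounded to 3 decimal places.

0.247

For each hypothesis, P(data | H) works out to: P(data | box A) = (7/8)(6/7)(5/6) = 5/8; P(data | box B) = (3/5)(2/4)(1/3) = 1/10; P(data | box C) = (5/6)(4/5)(3/4) = 1/2.
Multiplying each by its prior: 2/3 · 5/8 = 5/12, 1/6 · 1/10 = 1/60, 1/6 · 1/2 = 1/12; summing to 31/60.
Normalising, the posterior is P(box A | data) = 25/31, P(box B | data) = 1/31, P(box C | data) = 5/31.
Averaging over the posterior, P(orange next | data) = (1/5)(25/31) + (1)(1/31) + (1/3)(5/31) = 23/93.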